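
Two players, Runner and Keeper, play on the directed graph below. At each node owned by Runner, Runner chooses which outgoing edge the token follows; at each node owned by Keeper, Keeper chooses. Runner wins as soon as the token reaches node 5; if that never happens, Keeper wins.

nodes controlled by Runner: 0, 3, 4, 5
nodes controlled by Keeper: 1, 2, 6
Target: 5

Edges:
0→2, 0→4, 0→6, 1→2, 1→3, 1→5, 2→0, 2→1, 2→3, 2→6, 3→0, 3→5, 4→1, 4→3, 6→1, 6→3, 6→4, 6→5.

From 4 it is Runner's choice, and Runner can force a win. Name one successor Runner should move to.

3

A0 = {5}
A1: add {3} — 3 (Runner) has 3→5.
A2: add {4} — 4 (Runner) has 4→3.
A3: add {0} — 0 (Runner) has 0→4.
A4 = A3; e.g. 1 (Keeper) can still go to 2. Fixed point.
From 4, successor 3 is in the attractor (rank 1); the other successor 1 is not.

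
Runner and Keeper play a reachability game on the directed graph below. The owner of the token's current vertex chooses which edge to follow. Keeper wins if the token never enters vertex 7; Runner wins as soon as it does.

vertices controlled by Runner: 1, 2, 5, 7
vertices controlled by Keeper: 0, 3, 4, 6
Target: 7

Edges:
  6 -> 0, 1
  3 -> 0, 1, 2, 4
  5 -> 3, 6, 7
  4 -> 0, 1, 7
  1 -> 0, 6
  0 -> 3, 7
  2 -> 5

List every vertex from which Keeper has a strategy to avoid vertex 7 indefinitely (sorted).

0, 1, 3, 4, 6

A0 = {7}
A1: add {5} — 5 (Runner) has 5→7.
A2: add {2} — 2 (Runner) has 2→5.
A3 = A2; e.g. 0 (Keeper) can still go to 3. Fixed point.
Runner's attractor = {2, 5, 7}; Keeper avoids the target exactly from the complement.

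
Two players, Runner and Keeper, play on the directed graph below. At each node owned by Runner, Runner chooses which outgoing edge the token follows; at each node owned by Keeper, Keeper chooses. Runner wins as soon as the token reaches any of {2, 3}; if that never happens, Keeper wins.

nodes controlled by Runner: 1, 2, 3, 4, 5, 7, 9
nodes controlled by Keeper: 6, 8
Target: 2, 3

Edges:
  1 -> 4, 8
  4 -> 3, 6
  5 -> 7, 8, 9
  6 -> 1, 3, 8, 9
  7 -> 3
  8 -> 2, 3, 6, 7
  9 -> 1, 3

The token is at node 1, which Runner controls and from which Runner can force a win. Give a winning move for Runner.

A0 = {2, 3}
A1: add {4, 7, 9} — 4 (Runner) has 4→3; 7 (Runner) has 7→3; 9 (Runner) has 9→3.
A2: add {1, 5} — 1 (Runner) has 1→4; 5 (Runner) has 5→7.
A3 = A2; e.g. 6 (Keeper) can still go to 8. Fixed point.
From 1, successor 4 is in the attractor (rank 1); the other successor 8 is not.

4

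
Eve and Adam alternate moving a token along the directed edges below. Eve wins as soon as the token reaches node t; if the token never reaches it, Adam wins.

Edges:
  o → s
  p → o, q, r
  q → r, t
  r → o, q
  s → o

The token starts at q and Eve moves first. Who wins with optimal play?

Track states (vertex, player-to-move).
A0 = {(t,Eve), (t,Adam)}
A1: add {(q,Eve)}.
(q,Eve) ∈ A1 ⇒ Eve forces the target.

Eve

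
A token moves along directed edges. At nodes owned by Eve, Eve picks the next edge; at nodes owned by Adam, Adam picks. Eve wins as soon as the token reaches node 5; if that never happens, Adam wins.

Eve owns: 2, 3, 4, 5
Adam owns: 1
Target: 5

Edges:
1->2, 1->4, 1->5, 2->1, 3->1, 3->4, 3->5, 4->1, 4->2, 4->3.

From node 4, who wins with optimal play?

Eve

A0 = {5}
A1: add {3} — 3 (Eve) has 3→5.
A2: add {4} — 4 (Eve) has 4→3.
A3 = A2; e.g. 1 (Adam) can still go to 2. Fixed point.
4 ∈ A2, so Eve can force the target.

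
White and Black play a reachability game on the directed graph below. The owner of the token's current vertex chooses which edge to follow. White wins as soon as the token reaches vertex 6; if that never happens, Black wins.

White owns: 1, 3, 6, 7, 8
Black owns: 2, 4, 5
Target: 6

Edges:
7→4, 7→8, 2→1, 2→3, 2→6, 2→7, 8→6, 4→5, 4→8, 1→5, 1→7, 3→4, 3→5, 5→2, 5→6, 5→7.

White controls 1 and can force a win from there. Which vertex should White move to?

7

A0 = {6}
A1: add {8} — 8 (White) has 8→6.
A2: add {7} — 7 (White) has 7→8.
A3: add {1} — 1 (White) has 1→7.
A4 = A3; e.g. 2 (Black) can still go to 3. Fixed point.
From 1, successor 7 is in the attractor (rank 2); the other successor 5 is not.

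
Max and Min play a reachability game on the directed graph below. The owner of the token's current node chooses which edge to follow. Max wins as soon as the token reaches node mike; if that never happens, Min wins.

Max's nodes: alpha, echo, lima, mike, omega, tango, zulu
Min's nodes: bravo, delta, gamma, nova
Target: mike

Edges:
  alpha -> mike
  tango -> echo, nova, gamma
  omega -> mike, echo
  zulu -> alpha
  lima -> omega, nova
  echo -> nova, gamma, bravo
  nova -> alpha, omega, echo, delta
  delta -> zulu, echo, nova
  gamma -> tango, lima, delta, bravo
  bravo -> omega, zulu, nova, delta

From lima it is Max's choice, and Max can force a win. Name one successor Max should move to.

omega

A0 = {mike}
A1: add {alpha, omega} — alpha (Max) has alpha→mike; omega (Max) has omega→mike.
A2: add {lima, zulu} — zulu (Max) has zulu→alpha; lima (Max) has lima→omega.
A3 = A2; e.g. tango (Max) has no edge into A2. Fixed point.
From lima, successor omega is in the attractor (rank 1); the other successor nova is not.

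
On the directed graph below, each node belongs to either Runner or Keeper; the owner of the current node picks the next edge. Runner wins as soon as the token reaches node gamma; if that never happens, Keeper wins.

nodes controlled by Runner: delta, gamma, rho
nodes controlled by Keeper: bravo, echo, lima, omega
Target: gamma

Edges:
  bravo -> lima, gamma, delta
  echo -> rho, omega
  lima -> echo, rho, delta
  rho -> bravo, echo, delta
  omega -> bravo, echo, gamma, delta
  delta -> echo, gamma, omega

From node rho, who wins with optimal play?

A0 = {gamma}
A1: add {delta} — delta (Runner) has delta→gamma.
A2: add {rho} — rho (Runner) has rho→delta.
A3 = A2; e.g. bravo (Keeper) can still go to lima. Fixed point.
rho ∈ A2, so Runner can force the target.

Runner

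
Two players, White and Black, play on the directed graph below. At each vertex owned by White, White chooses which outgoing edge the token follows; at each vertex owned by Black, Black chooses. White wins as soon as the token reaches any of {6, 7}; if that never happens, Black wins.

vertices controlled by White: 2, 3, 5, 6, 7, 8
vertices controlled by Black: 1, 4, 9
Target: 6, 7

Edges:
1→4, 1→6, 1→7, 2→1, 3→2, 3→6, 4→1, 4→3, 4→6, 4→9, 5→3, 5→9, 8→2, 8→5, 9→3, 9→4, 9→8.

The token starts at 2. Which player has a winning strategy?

Black

A0 = {6, 7}
A1: add {3} — 3 (White) has 3→6.
A2: add {5} — 5 (White) has 5→3.
A3: add {8} — 8 (White) has 8→5.
A4 = A3; e.g. 1 (Black) can still go to 4. Fixed point.
2 never enters the attractor, so Black can avoid the target forever.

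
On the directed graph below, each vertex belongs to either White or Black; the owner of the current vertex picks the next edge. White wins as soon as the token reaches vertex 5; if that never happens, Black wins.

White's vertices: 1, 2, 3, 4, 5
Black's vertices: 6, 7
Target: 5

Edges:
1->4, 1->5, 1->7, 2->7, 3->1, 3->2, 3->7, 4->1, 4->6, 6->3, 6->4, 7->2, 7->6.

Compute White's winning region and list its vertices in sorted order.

1, 3, 4, 5, 6

A0 = {5}
A1: add {1} — 1 (White) has 1→5.
A2: add {3, 4} — 3 (White) has 3→1; 4 (White) has 4→1.
A3: add {6} — 6 (Black): all of {3, 4} already in.
A4 = A3; e.g. 2 (White) has no edge into A3. Fixed point.
White's winning region = {1, 3, 4, 5, 6}.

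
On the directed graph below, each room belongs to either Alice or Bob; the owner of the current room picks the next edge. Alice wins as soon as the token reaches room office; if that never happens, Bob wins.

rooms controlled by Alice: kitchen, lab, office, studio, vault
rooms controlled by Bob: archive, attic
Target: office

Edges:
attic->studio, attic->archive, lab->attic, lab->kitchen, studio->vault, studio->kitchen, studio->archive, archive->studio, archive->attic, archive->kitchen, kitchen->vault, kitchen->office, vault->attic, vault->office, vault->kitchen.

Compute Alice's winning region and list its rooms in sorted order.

kitchen, lab, office, studio, vault

A0 = {office}
A1: add {kitchen, vault} — vault (Alice) has vault→office; kitchen (Alice) has kitchen→office.
A2: add {lab, studio} — studio (Alice) has studio→vault; lab (Alice) has lab→kitchen.
A3 = A2; e.g. attic (Bob) can still go to archive. Fixed point.
Alice's winning region = {kitchen, lab, office, studio, vault}.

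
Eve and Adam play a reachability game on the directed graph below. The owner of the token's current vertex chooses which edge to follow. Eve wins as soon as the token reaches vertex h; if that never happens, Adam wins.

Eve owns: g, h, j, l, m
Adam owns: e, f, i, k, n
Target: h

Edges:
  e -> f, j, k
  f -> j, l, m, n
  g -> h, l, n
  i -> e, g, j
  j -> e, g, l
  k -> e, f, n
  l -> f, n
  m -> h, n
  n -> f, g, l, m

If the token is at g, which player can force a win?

A0 = {h}
A1: add {g, m} — g (Eve) has g→h; m (Eve) has m→h.
g ∈ A1, so Eve can force the target.

Eve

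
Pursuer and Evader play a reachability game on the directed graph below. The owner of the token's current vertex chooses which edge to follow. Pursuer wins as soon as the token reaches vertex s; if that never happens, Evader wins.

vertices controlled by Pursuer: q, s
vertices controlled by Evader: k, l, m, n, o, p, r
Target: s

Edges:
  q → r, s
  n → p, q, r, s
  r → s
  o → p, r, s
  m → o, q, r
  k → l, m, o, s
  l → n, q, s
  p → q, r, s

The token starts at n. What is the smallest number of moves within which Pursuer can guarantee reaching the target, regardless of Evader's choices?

3

A0 = {s}
A1: add {q, r} — q (Pursuer) has q→s; r (Evader): all of {s} already in.
A2: add {p} — p (Evader): all of {q, r, s} already in.
A3: add {n, o} — n (Evader): all of {p, q, r, s} already in; o (Evader): all of {p, r, s} already in.
n enters the attractor at level 3, so Pursuer can force the target in 3 moves from there.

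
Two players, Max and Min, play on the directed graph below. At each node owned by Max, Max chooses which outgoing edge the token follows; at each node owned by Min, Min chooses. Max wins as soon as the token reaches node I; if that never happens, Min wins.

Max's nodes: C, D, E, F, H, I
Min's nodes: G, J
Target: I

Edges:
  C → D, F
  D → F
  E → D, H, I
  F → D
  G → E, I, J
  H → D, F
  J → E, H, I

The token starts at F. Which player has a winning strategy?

Min

A0 = {I}
A1: add {E} — E (Max) has E→I.
A2 = A1; e.g. C (Max) has no edge into A1. Fixed point.
F never enters the attractor, so Min can avoid the target forever.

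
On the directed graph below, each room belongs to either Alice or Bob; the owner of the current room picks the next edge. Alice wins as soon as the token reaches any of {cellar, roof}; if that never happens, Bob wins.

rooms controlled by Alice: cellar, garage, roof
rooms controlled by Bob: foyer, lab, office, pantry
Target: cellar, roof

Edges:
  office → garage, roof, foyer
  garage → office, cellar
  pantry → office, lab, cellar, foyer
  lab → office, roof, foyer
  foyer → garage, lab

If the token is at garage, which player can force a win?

A0 = {cellar, roof}
A1: add {garage} — garage (Alice) has garage→cellar.
A2 = A1; e.g. office (Bob) can still go to foyer. Fixed point.
garage ∈ A1, so Alice can force the target.

Alice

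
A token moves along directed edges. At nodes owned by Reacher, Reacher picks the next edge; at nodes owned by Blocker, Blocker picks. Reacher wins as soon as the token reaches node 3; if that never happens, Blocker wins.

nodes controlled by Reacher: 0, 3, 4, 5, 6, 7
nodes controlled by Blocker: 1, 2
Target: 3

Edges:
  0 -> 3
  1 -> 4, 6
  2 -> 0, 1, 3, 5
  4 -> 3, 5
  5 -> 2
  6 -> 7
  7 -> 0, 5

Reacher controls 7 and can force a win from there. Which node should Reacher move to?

A0 = {3}
A1: add {0, 4} — 0 (Reacher) has 0→3; 4 (Reacher) has 4→3.
A2: add {7} — 7 (Reacher) has 7→0.
A3: add {6} — 6 (Reacher) has 6→7.
A4: add {1} — 1 (Blocker): all of {4, 6} already in.
A5 = A4; e.g. 2 (Blocker) can still go to 5. Fixed point.
From 7, successor 0 is in the attractor (rank 1); the other successor 5 is not.

0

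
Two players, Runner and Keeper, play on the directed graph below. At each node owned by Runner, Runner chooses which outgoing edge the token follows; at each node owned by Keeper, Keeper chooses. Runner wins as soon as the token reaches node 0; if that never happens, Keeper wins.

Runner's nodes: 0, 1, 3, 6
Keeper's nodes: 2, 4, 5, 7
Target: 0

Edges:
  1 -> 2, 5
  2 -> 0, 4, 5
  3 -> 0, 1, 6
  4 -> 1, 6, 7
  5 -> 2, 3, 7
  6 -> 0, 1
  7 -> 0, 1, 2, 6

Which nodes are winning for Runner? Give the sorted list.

A0 = {0}
A1: add {3, 6} — 3 (Runner) has 3→0; 6 (Runner) has 6→0.
A2 = A1; e.g. 1 (Runner) has no edge into A1. Fixed point.
Runner's winning region = {0, 3, 6}.

0, 3, 6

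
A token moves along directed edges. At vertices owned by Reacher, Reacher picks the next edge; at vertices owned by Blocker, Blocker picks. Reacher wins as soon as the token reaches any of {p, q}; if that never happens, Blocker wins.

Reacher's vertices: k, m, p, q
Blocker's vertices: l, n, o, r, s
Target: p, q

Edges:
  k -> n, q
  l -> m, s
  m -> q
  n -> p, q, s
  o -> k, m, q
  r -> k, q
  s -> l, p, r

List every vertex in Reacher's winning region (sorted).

A0 = {p, q}
A1: add {k, m} — k (Reacher) has k→q; m (Reacher) has m→q.
A2: add {o, r} — o (Blocker): all of {k, m, q} already in; r (Blocker): all of {k, q} already in.
A3 = A2; e.g. l (Blocker) can still go to s. Fixed point.
Reacher's winning region = {k, m, o, p, q, r}.

k, m, o, p, q, r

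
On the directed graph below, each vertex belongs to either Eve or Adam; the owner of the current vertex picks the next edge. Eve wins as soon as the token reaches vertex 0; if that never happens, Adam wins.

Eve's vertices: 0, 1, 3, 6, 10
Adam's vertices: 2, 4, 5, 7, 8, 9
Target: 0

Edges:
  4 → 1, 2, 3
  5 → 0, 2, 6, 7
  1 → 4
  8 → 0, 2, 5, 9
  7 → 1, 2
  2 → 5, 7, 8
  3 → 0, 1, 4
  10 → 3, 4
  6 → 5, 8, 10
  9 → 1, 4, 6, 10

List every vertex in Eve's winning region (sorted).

A0 = {0}
A1: add {3} — 3 (Eve) has 3→0.
A2: add {10} — 10 (Eve) has 10→3.
A3: add {6} — 6 (Eve) has 6→10.
A4 = A3; e.g. 1 (Eve) has no edge into A3. Fixed point.
Eve's winning region = {0, 3, 6, 10}.

0, 3, 6, 10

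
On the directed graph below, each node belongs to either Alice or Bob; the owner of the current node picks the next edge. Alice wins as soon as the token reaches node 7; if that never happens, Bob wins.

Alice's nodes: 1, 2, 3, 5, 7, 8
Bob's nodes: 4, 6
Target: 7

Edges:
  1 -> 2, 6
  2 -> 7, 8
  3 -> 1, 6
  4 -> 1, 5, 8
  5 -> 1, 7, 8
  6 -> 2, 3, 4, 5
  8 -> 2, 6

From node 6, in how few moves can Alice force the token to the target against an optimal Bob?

A0 = {7}
A1: add {2, 5} — 2 (Alice) has 2→7; 5 (Alice) has 5→7.
A2: add {1, 8} — 1 (Alice) has 1→2; 8 (Alice) has 8→2.
A3: add {3, 4} — 3 (Alice) has 3→1; 4 (Bob): all of {1, 5, 8} already in.
A4: add {6} — 6 (Bob): all of {2, 3, 4, 5} already in.
A4 = all vertices. Fixed point.
6 enters the attractor at level 4, so Alice can force the target in 4 moves from there.

4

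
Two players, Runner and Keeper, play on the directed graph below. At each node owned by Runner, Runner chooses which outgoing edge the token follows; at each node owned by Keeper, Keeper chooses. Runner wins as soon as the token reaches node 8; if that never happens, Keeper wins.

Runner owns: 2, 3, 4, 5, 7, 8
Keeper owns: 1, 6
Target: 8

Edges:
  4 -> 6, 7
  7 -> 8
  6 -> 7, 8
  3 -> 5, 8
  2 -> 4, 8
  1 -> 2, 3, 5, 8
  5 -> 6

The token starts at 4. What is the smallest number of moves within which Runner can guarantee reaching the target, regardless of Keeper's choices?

A0 = {8}
A1: add {2, 3, 7} — 2 (Runner) has 2→8; 3 (Runner) has 3→8; 7 (Runner) has 7→8.
A2: add {4, 6} — 4 (Runner) has 4→7; 6 (Keeper): all of {7, 8} already in.
4 enters the attractor at level 2, so Runner can force the target in 2 moves from there.

2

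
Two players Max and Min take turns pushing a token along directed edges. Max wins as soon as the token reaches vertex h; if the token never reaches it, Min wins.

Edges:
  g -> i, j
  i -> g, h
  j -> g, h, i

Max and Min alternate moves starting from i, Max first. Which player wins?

Max

Track states (vertex, player-to-move).
A0 = {(h,Max), (h,Min)}
A1: add {(i,Max), (j,Max)}.
(i,Max) ∈ A1 ⇒ Max forces the target.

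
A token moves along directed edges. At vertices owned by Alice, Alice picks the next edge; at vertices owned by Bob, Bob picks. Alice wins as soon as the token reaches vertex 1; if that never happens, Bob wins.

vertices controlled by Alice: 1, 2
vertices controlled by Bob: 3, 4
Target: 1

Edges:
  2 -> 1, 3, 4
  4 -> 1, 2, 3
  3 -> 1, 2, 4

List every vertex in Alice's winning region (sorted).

A0 = {1}
A1: add {2} — 2 (Alice) has 2→1.
A2 = A1; e.g. 3 (Bob) can still go to 4. Fixed point.
Alice's winning region = {1, 2}.

1, 2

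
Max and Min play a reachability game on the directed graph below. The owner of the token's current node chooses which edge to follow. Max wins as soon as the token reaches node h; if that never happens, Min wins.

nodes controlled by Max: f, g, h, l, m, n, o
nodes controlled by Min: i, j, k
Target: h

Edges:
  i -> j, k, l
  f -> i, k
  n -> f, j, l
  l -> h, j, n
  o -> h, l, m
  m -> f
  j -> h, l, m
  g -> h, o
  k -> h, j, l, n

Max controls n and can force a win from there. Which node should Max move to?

l

A0 = {h}
A1: add {g, l, o} — g (Max) has g→h; l (Max) has l→h; o (Max) has o→h.
A2: add {n} — n (Max) has n→l.
A3 = A2; e.g. f (Max) has no edge into A2. Fixed point.
From n, successor l is in the attractor (rank 1); the other successors f, j are not.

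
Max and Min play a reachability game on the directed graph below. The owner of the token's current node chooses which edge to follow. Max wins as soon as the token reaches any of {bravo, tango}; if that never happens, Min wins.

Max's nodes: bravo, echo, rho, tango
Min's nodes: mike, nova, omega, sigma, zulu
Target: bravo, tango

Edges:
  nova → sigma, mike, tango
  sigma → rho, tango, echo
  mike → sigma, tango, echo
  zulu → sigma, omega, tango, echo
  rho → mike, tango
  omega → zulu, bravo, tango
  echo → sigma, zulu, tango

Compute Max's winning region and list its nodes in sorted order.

bravo, echo, mike, nova, rho, sigma, tango

A0 = {bravo, tango}
A1: add {echo, rho} — rho (Max) has rho→tango; echo (Max) has echo→tango.
A2: add {sigma} — sigma (Min): all of {rho, tango, echo} already in.
A3: add {mike} — mike (Min): all of {sigma, tango, echo} already in.
A4: add {nova} — nova (Min): all of {sigma, mike, tango} already in.
A5 = A4; e.g. zulu (Min) can still go to omega. Fixed point.
Max's winning region = {bravo, echo, mike, nova, rho, sigma, tango}.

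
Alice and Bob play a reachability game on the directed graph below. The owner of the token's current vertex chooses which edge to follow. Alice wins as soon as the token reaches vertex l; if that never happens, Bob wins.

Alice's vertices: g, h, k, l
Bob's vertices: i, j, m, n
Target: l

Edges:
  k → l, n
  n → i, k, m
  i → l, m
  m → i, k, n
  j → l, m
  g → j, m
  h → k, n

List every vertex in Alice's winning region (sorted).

h, k, l

A0 = {l}
A1: add {k} — k (Alice) has k→l.
A2: add {h} — h (Alice) has h→k.
A3 = A2; e.g. g (Alice) has no edge into A2. Fixed point.
Alice's winning region = {h, k, l}.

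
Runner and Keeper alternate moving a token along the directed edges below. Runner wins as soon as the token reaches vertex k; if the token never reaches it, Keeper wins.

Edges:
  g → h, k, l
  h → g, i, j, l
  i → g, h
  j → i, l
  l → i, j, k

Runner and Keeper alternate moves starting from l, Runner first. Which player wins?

Runner

Track states (vertex, player-to-move).
A0 = {(k,Runner), (k,Keeper)}
A1: add {(g,Runner), (l,Runner)}.
(l,Runner) ∈ A1 ⇒ Runner forces the target.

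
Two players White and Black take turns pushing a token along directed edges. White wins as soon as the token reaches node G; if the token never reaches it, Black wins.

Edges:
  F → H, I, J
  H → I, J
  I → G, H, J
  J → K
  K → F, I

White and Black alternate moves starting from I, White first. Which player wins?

White

Track states (vertex, player-to-move).
A0 = {(G,White), (G,Black)}
A1: add {(I,White)}.
(I,White) ∈ A1 ⇒ White forces the target.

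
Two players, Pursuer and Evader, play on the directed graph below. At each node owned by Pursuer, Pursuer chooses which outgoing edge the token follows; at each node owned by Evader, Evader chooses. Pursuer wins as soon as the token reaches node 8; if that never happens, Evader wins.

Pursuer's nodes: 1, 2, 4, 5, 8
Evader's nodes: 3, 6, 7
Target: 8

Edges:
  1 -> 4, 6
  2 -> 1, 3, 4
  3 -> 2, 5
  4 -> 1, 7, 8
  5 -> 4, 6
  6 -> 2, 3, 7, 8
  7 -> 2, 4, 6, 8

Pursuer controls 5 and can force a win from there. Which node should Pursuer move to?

A0 = {8}
A1: add {4} — 4 (Pursuer) has 4→8.
A2: add {1, 2, 5} — 1 (Pursuer) has 1→4; 2 (Pursuer) has 2→4; 5 (Pursuer) has 5→4.
A3: add {3} — 3 (Evader): all of {2, 5} already in.
A4 = A3; e.g. 6 (Evader) can still go to 7. Fixed point.
From 5, successor 4 is in the attractor (rank 1); the other successor 6 is not.

4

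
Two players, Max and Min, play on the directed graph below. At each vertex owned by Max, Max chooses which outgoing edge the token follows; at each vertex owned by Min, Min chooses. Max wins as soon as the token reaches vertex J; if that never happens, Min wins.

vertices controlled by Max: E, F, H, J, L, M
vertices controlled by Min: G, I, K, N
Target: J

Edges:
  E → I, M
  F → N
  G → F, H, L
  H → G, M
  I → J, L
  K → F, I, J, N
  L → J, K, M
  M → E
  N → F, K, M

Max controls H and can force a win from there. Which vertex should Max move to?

M

A0 = {J}
A1: add {L} — L (Max) has L→J.
A2: add {I} — I (Min): all of {J, L} already in.
A3: add {E} — E (Max) has E→I.
A4: add {M} — M (Max) has M→E.
A5: add {H} — H (Max) has H→M.
A6 = A5; e.g. F (Max) has no edge into A5. Fixed point.
From H, successor M is in the attractor (rank 4); the other successor G is not.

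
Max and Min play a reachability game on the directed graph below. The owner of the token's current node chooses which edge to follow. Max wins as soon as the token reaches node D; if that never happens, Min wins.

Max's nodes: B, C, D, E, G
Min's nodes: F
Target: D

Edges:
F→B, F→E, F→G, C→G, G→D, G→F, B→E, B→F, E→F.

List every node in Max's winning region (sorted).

A0 = {D}
A1: add {G} — G (Max) has G→D.
A2: add {C} — C (Max) has C→G.
A3 = A2; e.g. B (Max) has no edge into A2. Fixed point.
Max's winning region = {C, D, G}.

C, D, G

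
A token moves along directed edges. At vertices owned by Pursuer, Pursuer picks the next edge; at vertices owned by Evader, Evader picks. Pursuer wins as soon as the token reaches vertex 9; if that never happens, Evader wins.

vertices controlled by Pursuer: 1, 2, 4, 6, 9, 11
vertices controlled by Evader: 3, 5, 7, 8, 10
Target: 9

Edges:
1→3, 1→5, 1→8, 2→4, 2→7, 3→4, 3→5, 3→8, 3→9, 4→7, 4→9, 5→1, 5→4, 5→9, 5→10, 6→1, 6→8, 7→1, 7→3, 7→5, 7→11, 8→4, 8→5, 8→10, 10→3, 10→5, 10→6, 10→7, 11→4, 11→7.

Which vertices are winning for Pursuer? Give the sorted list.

A0 = {9}
A1: add {4} — 4 (Pursuer) has 4→9.
A2: add {2, 11} — 2 (Pursuer) has 2→4; 11 (Pursuer) has 11→4.
A3 = A2; e.g. 1 (Pursuer) has no edge into A2. Fixed point.
Pursuer's winning region = {2, 4, 9, 11}.

2, 4, 9, 11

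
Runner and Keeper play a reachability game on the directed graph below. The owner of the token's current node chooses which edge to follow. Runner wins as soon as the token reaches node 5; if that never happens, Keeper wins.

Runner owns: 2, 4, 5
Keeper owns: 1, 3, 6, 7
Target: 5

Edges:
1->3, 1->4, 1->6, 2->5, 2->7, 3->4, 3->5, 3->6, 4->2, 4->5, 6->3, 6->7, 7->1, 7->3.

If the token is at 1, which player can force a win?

Keeper

A0 = {5}
A1: add {2, 4} — 2 (Runner) has 2→5; 4 (Runner) has 4→5.
A2 = A1; e.g. 1 (Keeper) can still go to 3. Fixed point.
1 never enters the attractor, so Keeper can avoid the target forever.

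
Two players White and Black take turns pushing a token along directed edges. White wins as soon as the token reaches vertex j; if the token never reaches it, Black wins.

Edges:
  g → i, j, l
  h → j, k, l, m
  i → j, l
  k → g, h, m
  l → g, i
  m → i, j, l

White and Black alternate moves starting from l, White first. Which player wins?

Track states (vertex, player-to-move).
A0 = {(j,White), (j,Black)}
A1: add {(g,White), (h,White), (i,White), (m,White)}.
A2: add {(k,Black), (l,Black)}.
A3 = A2; e.g. (g,Black) stays out. (l,White) never enters ⇒ Black avoids the target.

Black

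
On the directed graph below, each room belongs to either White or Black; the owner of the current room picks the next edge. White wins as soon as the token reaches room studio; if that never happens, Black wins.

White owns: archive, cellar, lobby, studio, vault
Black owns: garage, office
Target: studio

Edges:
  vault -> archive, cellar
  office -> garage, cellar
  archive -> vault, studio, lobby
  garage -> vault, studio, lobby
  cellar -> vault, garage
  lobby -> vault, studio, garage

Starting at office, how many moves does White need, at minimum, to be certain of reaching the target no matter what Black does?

A0 = {studio}
A1: add {archive, lobby} — archive (White) has archive→studio; lobby (White) has lobby→studio.
A2: add {vault} — vault (White) has vault→archive.
A3: add {cellar, garage} — garage (Black): all of {vault, studio, lobby} already in; cellar (White) has cellar→vault.
A4: add {office} — office (Black): all of {garage, cellar} already in.
A4 = all vertices. Fixed point.
office enters the attractor at level 4, so White can force the target in 4 moves from there.

4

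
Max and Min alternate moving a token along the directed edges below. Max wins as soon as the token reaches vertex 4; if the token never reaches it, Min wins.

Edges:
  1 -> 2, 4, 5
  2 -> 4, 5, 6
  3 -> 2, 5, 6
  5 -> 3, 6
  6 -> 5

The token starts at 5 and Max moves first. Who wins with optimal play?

Min

Track states (vertex, player-to-move).
A0 = {(4,Max), (4,Min)}
A1: add {(1,Max), (2,Max)}.
A2 = A1; e.g. (1,Min) stays out. (5,Max) never enters ⇒ Min avoids the target.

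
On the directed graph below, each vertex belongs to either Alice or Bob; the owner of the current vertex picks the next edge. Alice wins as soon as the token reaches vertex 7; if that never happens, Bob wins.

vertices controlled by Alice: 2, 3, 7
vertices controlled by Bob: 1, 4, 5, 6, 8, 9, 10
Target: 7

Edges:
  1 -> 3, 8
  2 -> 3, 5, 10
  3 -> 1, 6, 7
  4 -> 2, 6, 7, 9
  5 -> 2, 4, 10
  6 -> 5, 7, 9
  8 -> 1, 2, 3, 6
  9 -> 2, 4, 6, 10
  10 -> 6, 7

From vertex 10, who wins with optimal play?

A0 = {7}
A1: add {3} — 3 (Alice) has 3→7.
A2: add {2} — 2 (Alice) has 2→3.
A3 = A2; e.g. 1 (Bob) can still go to 8. Fixed point.
10 never enters the attractor, so Bob can avoid the target forever.

Bob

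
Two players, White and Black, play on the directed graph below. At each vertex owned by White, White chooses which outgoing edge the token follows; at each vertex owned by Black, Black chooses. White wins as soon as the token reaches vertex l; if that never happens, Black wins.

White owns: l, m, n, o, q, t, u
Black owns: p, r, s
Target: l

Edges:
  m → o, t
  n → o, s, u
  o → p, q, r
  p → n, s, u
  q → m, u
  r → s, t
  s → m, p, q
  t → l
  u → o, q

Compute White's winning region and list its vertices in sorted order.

A0 = {l}
A1: add {t} — t (White) has t→l.
A2: add {m} — m (White) has m→t.
A3: add {q} — q (White) has q→m.
A4: add {o, u} — o (White) has o→q; u (White) has u→q.
A5: add {n} — n (White) has n→o.
A6 = A5; e.g. p (Black) can still go to s. Fixed point.
White's winning region = {l, m, n, o, q, t, u}.

l, m, n, o, q, t, u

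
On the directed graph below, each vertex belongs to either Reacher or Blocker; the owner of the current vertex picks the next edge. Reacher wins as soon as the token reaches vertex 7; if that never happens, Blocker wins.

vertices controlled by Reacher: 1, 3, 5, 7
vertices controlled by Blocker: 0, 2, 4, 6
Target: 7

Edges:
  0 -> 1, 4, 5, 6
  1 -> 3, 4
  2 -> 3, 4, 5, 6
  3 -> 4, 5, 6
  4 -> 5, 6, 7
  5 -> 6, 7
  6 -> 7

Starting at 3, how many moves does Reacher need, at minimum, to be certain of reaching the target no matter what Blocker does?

2

A0 = {7}
A1: add {5, 6} — 5 (Reacher) has 5→7; 6 (Blocker): all of {7} already in.
A2: add {3, 4} — 3 (Reacher) has 3→5; 4 (Blocker): all of {5, 6, 7} already in.
3 enters the attractor at level 2, so Reacher can force the target in 2 moves from there.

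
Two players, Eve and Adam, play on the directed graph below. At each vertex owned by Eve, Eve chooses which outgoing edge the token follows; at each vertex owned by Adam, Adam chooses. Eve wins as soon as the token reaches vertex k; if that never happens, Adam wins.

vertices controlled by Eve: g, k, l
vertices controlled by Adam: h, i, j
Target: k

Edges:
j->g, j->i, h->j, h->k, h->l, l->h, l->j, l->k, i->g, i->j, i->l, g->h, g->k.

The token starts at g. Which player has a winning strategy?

Eve

A0 = {k}
A1: add {g, l} — g (Eve) has g→k; l (Eve) has l→k.
A2 = A1; e.g. h (Adam) can still go to j. Fixed point.
g ∈ A1, so Eve can force the target.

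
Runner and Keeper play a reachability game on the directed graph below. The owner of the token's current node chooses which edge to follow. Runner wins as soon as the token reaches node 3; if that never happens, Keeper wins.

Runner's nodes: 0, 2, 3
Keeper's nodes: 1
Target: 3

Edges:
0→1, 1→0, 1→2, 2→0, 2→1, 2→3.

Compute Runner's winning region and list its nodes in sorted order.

A0 = {3}
A1: add {2} — 2 (Runner) has 2→3.
A2 = A1; e.g. 0 (Runner) has no edge into A1. Fixed point.
Runner's winning region = {2, 3}.

2, 3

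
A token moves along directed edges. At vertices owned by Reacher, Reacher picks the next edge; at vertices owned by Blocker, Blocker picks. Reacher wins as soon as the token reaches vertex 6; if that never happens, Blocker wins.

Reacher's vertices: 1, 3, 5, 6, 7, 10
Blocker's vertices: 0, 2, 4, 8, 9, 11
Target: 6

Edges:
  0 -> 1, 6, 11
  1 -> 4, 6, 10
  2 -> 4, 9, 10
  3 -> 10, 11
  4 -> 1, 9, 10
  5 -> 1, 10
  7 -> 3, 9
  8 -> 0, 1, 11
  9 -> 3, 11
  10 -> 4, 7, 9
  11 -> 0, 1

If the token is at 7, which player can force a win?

Blocker

A0 = {6}
A1: add {1} — 1 (Reacher) has 1→6.
A2: add {5} — 5 (Reacher) has 5→1.
A3 = A2; e.g. 0 (Blocker) can still go to 11. Fixed point.
7 never enters the attractor, so Blocker can avoid the target forever.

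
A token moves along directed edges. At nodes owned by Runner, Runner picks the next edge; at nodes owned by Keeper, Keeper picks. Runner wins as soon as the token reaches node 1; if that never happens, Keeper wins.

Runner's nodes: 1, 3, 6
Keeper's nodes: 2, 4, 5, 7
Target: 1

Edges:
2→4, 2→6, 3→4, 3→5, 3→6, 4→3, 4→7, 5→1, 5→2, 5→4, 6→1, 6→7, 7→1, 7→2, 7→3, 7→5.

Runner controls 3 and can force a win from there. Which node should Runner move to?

A0 = {1}
A1: add {6} — 6 (Runner) has 6→1.
A2: add {3} — 3 (Runner) has 3→6.
A3 = A2; e.g. 2 (Keeper) can still go to 4. Fixed point.
From 3, successor 6 is in the attractor (rank 1); the other successors 4, 5 are not.

6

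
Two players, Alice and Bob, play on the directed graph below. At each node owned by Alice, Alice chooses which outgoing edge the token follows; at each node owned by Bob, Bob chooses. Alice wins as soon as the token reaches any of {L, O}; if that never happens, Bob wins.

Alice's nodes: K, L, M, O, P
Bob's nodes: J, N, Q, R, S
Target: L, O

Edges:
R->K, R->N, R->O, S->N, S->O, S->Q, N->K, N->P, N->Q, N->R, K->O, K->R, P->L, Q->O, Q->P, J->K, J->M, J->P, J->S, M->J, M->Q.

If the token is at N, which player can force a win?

Bob

A0 = {L, O}
A1: add {K, P} — K (Alice) has K→O; P (Alice) has P→L.
A2: add {Q} — Q (Bob): all of {O, P} already in.
A3: add {M} — M (Alice) has M→Q.
A4 = A3; e.g. J (Bob) can still go to S. Fixed point.
N never enters the attractor, so Bob can avoid the target forever.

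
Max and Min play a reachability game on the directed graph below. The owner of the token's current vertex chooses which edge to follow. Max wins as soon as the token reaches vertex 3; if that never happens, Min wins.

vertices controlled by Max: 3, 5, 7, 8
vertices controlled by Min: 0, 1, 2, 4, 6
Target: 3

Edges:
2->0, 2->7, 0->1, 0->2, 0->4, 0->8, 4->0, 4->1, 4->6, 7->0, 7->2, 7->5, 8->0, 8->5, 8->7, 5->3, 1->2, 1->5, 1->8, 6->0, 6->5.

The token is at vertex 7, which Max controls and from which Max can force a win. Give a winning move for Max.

A0 = {3}
A1: add {5} — 5 (Max) has 5→3.
A2: add {7, 8} — 7 (Max) has 7→5; 8 (Max) has 8→5.
A3 = A2; e.g. 0 (Min) can still go to 1. Fixed point.
From 7, successor 5 is in the attractor (rank 1); the other successors 0, 2 are not.

5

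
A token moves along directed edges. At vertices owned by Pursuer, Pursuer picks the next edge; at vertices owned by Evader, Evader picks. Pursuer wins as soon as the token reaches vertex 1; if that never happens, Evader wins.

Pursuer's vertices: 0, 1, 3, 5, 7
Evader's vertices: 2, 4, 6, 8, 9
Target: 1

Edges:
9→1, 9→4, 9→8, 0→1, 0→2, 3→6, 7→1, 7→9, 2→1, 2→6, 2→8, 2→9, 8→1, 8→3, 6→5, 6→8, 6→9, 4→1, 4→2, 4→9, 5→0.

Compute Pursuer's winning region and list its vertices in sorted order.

A0 = {1}
A1: add {0, 7} — 0 (Pursuer) has 0→1; 7 (Pursuer) has 7→1.
A2: add {5} — 5 (Pursuer) has 5→0.
A3 = A2; e.g. 2 (Evader) can still go to 6. Fixed point.
Pursuer's winning region = {0, 1, 5, 7}.

0, 1, 5, 7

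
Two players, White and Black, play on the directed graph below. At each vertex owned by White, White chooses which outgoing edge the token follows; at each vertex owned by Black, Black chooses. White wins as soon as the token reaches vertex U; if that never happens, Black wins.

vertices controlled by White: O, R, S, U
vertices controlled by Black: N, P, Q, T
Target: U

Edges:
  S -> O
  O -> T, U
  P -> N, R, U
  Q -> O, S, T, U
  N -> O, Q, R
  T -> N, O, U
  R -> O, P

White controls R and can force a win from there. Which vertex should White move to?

O

A0 = {U}
A1: add {O} — O (White) has O→U.
A2: add {R, S} — R (White) has R→O; S (White) has S→O.
A3 = A2; e.g. N (Black) can still go to Q. Fixed point.
From R, successor O is in the attractor (rank 1); the other successor P is not.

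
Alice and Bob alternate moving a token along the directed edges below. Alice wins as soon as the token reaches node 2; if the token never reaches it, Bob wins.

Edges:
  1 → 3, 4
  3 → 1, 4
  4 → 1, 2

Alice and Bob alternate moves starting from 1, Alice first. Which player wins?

Track states (vertex, player-to-move).
A0 = {(2,Alice), (2,Bob)}
A1: add {(4,Alice)}.
A2 = A1; e.g. (1,Alice) stays out. (1,Alice) never enters ⇒ Bob avoids the target.

Bob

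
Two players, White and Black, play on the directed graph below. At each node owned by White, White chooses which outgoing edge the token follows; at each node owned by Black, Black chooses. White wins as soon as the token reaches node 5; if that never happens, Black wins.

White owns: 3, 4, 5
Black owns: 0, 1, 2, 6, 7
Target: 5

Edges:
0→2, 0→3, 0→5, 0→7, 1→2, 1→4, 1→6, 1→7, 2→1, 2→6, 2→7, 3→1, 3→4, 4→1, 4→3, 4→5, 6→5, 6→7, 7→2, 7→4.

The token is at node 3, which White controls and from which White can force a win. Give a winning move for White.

A0 = {5}
A1: add {4} — 4 (White) has 4→5.
A2: add {3} — 3 (White) has 3→4.
A3 = A2; e.g. 0 (Black) can still go to 2. Fixed point.
From 3, successor 4 is in the attractor (rank 1); the other successor 1 is not.

4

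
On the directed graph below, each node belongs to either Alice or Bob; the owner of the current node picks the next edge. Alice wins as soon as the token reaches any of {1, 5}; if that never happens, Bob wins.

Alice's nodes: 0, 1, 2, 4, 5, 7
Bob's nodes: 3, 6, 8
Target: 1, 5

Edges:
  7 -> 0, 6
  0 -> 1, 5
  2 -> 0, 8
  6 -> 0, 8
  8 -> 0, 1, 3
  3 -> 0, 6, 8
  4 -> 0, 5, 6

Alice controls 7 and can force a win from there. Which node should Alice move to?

A0 = {1, 5}
A1: add {0, 4} — 0 (Alice) has 0→1; 4 (Alice) has 4→5.
A2: add {2, 7} — 2 (Alice) has 2→0; 7 (Alice) has 7→0.
A3 = A2; e.g. 3 (Bob) can still go to 6. Fixed point.
From 7, successor 0 is in the attractor (rank 1); the other successor 6 is not.

0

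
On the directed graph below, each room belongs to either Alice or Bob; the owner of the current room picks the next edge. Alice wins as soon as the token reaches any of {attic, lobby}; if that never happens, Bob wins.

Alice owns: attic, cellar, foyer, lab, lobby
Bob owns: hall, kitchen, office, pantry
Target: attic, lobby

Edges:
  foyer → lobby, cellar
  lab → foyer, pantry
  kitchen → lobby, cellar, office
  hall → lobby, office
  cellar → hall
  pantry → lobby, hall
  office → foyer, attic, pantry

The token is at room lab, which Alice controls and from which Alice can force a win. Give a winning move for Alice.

A0 = {attic, lobby}
A1: add {foyer} — foyer (Alice) has foyer→lobby.
A2: add {lab} — lab (Alice) has lab→foyer.
A3 = A2; e.g. kitchen (Bob) can still go to cellar. Fixed point.
From lab, successor foyer is in the attractor (rank 1); the other successor pantry is not.

foyer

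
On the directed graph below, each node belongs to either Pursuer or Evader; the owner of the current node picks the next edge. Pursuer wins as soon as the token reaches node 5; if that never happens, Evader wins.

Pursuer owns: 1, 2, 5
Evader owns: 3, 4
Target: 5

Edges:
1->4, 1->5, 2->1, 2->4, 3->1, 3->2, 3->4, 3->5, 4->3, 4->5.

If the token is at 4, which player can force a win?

Evader

A0 = {5}
A1: add {1} — 1 (Pursuer) has 1→5.
A2: add {2} — 2 (Pursuer) has 2→1.
A3 = A2; e.g. 3 (Evader) can still go to 4. Fixed point.
4 never enters the attractor, so Evader can avoid the target forever.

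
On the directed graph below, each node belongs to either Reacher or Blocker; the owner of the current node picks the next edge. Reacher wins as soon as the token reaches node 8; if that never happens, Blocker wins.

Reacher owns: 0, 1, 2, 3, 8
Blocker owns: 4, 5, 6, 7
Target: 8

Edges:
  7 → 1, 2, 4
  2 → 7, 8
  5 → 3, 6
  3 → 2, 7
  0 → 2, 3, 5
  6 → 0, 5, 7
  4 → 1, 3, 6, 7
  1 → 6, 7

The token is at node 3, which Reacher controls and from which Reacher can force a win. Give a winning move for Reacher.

2

A0 = {8}
A1: add {2} — 2 (Reacher) has 2→8.
A2: add {0, 3} — 0 (Reacher) has 0→2; 3 (Reacher) has 3→2.
A3 = A2; e.g. 1 (Reacher) has no edge into A2. Fixed point.
From 3, successor 2 is in the attractor (rank 1); the other successor 7 is not.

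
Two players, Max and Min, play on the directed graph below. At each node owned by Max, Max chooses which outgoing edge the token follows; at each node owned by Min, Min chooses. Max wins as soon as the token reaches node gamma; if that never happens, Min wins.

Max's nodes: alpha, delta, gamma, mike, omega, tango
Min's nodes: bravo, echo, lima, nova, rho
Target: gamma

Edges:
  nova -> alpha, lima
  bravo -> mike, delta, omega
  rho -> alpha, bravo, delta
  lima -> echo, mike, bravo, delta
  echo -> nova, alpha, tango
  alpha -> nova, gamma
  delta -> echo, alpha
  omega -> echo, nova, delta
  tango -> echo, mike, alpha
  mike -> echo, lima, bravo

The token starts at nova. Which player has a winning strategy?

Min

A0 = {gamma}
A1: add {alpha} — alpha (Max) has alpha→gamma.
A2: add {delta, tango} — tango (Max) has tango→alpha; delta (Max) has delta→alpha.
A3: add {omega} — omega (Max) has omega→delta.
A4 = A3; e.g. rho (Min) can still go to bravo. Fixed point.
nova never enters the attractor, so Min can avoid the target forever.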